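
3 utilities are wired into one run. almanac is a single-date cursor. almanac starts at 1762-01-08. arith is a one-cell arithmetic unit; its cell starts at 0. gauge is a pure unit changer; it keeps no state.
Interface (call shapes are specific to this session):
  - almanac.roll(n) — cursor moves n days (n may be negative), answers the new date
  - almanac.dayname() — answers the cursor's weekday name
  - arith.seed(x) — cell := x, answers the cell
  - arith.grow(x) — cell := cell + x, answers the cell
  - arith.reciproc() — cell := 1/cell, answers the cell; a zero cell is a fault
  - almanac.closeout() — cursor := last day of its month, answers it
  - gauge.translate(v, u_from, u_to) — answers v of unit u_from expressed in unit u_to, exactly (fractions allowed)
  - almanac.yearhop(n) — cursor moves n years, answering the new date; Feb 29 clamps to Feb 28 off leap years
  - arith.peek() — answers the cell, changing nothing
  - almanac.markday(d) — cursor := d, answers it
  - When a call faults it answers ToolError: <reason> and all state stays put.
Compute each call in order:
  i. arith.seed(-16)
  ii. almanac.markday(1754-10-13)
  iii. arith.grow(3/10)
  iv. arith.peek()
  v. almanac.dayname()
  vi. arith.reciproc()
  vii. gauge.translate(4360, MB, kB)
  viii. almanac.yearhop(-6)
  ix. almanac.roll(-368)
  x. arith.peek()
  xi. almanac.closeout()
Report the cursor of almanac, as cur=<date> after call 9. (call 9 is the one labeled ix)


Answer: cur=1747-10-11

Derivation:
// seed(x: -16) ~> -16
// markday(d: 1754-10-13) ~> 1754-10-13
// grow(x: 3/10) ~> -157/10
// peek() ~> -157/10
// dayname() ~> Sunday
// reciproc() ~> -10/157
// translate(v: 4360, u_from: MB, u_to: kB) ~> 4360000
// yearhop(n: -6) ~> 1748-10-13
// roll(n: -368) ~> 1747-10-11
// peek() ~> -10/157
// closeout() ~> 1747-10-31


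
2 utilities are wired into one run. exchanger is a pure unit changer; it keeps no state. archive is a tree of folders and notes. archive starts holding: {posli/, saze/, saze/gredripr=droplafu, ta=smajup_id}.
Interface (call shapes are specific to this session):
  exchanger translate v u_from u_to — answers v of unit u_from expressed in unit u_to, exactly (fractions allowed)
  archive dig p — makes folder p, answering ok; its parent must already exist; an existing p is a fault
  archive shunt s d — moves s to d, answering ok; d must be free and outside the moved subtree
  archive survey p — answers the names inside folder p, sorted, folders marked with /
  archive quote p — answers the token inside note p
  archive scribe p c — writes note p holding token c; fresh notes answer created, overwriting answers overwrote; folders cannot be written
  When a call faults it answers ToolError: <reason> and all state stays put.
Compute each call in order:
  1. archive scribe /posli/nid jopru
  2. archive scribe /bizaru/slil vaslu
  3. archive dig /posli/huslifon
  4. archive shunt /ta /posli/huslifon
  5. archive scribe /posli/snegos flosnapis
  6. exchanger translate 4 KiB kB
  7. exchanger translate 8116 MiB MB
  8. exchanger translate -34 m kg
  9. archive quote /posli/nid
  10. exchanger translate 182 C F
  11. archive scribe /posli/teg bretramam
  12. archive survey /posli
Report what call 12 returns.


// 1. archive scribe(/posli/nid, jopru) : created
// 2. archive scribe(/bizaru/slil, vaslu) : ToolError: no parent
// 3. archive dig(/posli/huslifon) : ok
// 4. archive shunt(/ta, /posli/huslifon) : ToolError: exists
// 5. archive scribe(/posli/snegos, flosnapis) : created
// 6. exchanger translate(4, KiB, kB) : 512/125
// 7. exchanger translate(8116, MiB, MB) : 132972544/15625
// 8. exchanger translate(-34, m, kg) : ToolError: incompatible units
// 9. archive quote(/posli/nid) : jopru
// 10. exchanger translate(182, C, F) : 1798/5
// 11. archive scribe(/posli/teg, bretramam) : created
// 12. archive survey(/posli) : [huslifon/, nid, snegos, teg]

Answer: [huslifon/, nid, snegos, teg]


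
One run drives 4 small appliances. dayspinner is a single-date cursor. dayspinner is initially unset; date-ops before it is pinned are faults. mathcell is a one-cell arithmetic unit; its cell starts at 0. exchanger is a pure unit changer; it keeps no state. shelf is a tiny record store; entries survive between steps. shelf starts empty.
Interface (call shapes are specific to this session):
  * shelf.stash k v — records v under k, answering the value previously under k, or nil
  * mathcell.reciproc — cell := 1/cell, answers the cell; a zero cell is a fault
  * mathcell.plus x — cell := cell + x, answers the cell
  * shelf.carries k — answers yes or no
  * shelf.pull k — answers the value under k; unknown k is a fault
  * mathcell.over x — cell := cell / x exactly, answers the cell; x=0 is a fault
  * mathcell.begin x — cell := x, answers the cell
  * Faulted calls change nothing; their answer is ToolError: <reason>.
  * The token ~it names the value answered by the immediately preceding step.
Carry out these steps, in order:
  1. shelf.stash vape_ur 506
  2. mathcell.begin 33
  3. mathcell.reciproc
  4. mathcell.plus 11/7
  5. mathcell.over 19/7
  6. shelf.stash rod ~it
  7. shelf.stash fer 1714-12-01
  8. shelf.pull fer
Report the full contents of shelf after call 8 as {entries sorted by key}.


-> shelf.stash(k=vape_ur, v=506)
<- nil
-> mathcell.begin(x=33)
<- 33
-> mathcell.reciproc()
<- 1/33
-> mathcell.plus(x=11/7)
<- 370/231
-> mathcell.over(x=19/7)
<- 370/627
-> shelf.stash(k=rod, v=~it)
<- nil
-> shelf.stash(k=fer, v=1714-12-01)
<- nil
-> shelf.pull(k=fer)
<- 1714-12-01

Answer: {fer=1714-12-01, rod=370/627, vape_ur=506}


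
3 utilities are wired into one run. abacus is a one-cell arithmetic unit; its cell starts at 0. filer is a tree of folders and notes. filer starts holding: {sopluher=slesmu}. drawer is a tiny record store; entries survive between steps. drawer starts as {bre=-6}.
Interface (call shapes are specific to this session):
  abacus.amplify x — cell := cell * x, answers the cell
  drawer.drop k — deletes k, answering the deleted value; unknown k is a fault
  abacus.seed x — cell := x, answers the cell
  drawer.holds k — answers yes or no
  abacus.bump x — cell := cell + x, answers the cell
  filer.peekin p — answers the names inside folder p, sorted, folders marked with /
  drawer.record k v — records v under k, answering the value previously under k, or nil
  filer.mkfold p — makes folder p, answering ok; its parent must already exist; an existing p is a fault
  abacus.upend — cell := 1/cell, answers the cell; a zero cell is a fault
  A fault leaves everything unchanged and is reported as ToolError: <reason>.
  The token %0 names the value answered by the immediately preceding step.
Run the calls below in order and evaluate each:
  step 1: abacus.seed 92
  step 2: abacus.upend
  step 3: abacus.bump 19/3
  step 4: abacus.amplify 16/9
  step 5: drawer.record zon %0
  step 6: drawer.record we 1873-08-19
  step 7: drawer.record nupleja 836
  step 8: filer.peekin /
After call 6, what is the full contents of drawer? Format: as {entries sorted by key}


[in] seed x='92'
[out] 92
[in] upend
[out] 1/92
[in] bump x='19/3'
[out] 1751/276
[in] amplify x='16/9'
[out] 7004/621
[in] record k='zon' v='%0'
[out] nil
[in] record k='we' v='1873-08-19'
[out] nil
[in] record k='nupleja' v='836'
[out] nil
[in] peekin p='/'
[out] [sopluher]

Answer: {bre=-6, we=1873-08-19, zon=7004/621}


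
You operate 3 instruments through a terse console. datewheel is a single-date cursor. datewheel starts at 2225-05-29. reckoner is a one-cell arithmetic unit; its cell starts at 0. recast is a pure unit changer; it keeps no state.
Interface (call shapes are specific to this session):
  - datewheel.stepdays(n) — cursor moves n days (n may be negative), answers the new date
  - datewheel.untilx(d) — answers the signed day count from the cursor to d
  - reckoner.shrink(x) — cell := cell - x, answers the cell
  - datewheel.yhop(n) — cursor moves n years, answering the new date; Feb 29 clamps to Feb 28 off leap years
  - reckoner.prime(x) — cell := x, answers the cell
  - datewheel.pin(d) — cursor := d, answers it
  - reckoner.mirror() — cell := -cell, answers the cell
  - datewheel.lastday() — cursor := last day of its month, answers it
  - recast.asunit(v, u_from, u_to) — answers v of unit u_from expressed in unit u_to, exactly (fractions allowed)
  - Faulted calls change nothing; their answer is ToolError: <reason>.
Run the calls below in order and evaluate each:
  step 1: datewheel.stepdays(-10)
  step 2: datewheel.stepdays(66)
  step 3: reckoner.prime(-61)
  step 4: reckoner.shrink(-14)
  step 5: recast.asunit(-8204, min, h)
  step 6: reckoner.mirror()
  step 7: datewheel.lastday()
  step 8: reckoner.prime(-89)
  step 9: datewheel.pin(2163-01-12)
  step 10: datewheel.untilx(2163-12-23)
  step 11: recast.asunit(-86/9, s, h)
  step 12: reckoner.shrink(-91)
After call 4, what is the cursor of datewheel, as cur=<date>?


~$ stepdays n='-10'
[out] 2225-05-19
~$ stepdays n='66'
[out] 2225-07-24
~$ prime x='-61'
[out] -61
~$ shrink x='-14'
[out] -47
~$ asunit v='-8204' u_from='min' u_to='h'
[out] -2051/15
~$ mirror
[out] 47
~$ lastday
[out] 2225-07-31
~$ prime x='-89'
[out] -89
~$ pin d='2163-01-12'
[out] 2163-01-12
~$ untilx d='2163-12-23'
[out] 345
~$ asunit v='-86/9' u_from='s' u_to='h'
[out] -43/16200
~$ shrink x='-91'
[out] 2

Answer: cur=2225-07-24


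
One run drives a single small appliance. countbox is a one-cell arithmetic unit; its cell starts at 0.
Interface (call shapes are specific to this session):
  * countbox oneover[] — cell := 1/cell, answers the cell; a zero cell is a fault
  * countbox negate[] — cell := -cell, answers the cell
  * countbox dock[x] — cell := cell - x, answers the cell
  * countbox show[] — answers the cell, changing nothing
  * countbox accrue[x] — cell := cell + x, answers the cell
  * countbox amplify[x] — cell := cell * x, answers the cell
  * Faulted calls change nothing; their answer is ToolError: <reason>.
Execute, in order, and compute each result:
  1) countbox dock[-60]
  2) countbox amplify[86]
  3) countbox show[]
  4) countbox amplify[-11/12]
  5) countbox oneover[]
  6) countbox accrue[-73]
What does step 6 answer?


I run countbox dock(x→-60), giving 60.
I invoke countbox amplify(x→86), which returns 5160.
Invoking countbox show: 5160.
I run countbox amplify(x→-11/12), which returns -4730.
Next I call countbox oneover(), and observe -1/4730.
Calling countbox accrue(x→-73), which returns -345291/4730.

Answer: -345291/4730


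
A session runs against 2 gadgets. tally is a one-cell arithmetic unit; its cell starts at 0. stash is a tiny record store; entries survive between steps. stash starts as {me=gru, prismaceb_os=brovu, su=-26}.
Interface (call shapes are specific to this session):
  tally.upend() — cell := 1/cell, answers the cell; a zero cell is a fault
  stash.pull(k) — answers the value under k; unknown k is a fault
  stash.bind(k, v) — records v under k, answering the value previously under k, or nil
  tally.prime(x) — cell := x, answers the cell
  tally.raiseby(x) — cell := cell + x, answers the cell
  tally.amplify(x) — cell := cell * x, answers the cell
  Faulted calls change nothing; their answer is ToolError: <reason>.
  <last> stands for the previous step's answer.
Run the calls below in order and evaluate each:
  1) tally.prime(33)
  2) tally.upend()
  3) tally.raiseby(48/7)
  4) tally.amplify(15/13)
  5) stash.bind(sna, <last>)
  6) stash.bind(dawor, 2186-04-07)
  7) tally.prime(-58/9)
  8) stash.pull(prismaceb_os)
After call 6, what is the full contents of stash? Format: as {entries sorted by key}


Step: prime[x→33]
Result: 33
Step: upend[]
Result: 1/33
Step: raiseby[x→48/7]
Result: 1591/231
Step: amplify[x→15/13]
Result: 7955/1001
Step: bind[k→sna; v→<last>]
Result: nil
Step: bind[k→dawor; v→2186-04-07]
Result: nil
Step: prime[x→-58/9]
Result: -58/9
Step: pull[k→prismaceb_os]
Result: brovu

Answer: {dawor=2186-04-07, me=gru, prismaceb_os=brovu, sna=7955/1001, su=-26}


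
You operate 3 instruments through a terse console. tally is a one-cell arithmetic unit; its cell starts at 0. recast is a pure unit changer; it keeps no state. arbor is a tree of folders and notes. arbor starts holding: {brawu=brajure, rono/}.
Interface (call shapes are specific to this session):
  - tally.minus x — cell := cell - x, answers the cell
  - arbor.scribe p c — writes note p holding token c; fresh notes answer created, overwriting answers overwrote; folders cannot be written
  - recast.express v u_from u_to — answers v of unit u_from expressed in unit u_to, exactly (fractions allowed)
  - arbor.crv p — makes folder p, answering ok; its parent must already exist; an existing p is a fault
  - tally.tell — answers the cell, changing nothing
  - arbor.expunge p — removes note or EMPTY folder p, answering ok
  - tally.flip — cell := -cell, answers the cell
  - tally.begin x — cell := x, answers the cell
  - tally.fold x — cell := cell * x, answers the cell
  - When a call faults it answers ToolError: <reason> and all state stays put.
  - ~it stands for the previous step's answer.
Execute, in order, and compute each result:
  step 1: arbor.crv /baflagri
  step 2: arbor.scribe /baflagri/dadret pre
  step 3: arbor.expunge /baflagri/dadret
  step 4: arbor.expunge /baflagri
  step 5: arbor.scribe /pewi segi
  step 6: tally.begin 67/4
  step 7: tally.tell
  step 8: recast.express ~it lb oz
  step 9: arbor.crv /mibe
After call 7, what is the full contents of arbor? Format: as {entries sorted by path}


Answer: {brawu=brajure, pewi=segi, rono/}

Derivation:
→ crv(p: /baflagri)
← ok
→ scribe(p: /baflagri/dadret, c: pre)
← created
→ expunge(p: /baflagri/dadret)
← ok
→ expunge(p: /baflagri)
← ok
→ scribe(p: /pewi, c: segi)
← created
→ begin(x: 67/4)
← 67/4
→ tell()
← 67/4
→ express(v: ~it, u_from: lb, u_to: oz)
← 268
→ crv(p: /mibe)
← ok


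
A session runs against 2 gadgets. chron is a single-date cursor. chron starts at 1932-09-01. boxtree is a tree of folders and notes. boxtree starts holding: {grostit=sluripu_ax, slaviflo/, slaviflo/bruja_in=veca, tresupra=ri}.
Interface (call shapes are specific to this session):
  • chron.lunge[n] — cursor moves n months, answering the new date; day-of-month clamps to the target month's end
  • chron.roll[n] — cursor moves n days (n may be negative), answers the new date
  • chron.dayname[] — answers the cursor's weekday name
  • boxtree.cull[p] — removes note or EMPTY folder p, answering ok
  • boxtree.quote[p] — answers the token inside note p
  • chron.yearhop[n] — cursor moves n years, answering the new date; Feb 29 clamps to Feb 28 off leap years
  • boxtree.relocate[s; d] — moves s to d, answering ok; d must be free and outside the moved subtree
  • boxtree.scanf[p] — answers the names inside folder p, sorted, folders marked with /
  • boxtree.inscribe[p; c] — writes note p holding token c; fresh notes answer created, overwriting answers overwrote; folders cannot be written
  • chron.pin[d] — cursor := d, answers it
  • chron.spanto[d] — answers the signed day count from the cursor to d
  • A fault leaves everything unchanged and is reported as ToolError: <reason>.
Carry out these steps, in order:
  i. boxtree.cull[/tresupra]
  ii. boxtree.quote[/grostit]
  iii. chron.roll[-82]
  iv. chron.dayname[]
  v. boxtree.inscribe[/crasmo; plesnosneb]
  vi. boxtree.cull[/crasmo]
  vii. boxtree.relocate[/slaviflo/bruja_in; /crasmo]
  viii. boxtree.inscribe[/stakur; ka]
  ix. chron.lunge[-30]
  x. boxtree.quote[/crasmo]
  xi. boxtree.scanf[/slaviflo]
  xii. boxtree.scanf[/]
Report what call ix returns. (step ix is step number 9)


;; boxtree.cull(p=/tresupra) -> ok
;; boxtree.quote(p=/grostit) -> sluripu_ax
;; chron.roll(n=-82) -> 1932-06-11
;; chron.dayname() -> Saturday
;; boxtree.inscribe(p=/crasmo, c=plesnosneb) -> created
;; boxtree.cull(p=/crasmo) -> ok
;; boxtree.relocate(s=/slaviflo/bruja_in, d=/crasmo) -> ok
;; boxtree.inscribe(p=/stakur, c=ka) -> created
;; chron.lunge(n=-30) -> 1929-12-11
;; boxtree.quote(p=/crasmo) -> veca
;; boxtree.scanf(p=/slaviflo) -> []
;; boxtree.scanf(p=/) -> [crasmo, grostit, slaviflo/, stakur]

Answer: 1929-12-11


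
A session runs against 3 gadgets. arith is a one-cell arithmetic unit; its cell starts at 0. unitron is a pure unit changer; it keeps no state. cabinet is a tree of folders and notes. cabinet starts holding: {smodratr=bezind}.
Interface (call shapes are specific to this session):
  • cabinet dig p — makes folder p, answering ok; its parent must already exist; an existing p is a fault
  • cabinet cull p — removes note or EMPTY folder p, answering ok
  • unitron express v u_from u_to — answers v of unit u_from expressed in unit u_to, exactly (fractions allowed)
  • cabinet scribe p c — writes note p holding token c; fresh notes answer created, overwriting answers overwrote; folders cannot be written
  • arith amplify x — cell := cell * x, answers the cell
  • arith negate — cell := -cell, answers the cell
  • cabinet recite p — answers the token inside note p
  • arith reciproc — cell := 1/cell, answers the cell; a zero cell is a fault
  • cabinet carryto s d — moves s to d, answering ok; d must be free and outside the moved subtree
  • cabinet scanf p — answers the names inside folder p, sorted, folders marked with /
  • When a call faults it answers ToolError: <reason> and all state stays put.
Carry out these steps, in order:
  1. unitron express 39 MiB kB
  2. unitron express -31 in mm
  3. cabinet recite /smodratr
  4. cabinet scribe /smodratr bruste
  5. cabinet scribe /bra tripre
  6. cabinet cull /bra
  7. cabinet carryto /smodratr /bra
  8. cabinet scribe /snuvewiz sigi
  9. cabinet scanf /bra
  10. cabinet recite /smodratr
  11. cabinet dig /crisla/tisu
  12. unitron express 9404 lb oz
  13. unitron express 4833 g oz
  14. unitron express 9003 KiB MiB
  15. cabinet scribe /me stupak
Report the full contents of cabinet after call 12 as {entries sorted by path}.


~$ unitron express v='39' u_from='MiB' u_to='kB'
= 5111808/125
~$ unitron express v='-31' u_from='in' u_to='mm'
= -3937/5
~$ cabinet recite p='/smodratr'
= bezind
~$ cabinet scribe p='/smodratr' c='bruste'
= overwrote
~$ cabinet scribe p='/bra' c='tripre'
= created
~$ cabinet cull p='/bra'
= ok
~$ cabinet carryto s='/smodratr' d='/bra'
= ok
~$ cabinet scribe p='/snuvewiz' c='sigi'
= created
~$ cabinet scanf p='/bra'
= ToolError: not a directory
~$ cabinet recite p='/smodratr'
= ToolError: not found
~$ cabinet dig p='/crisla/tisu'
= ToolError: no parent
~$ unitron express v='9404' u_from='lb' u_to='oz'
= 150464
~$ unitron express v='4833' u_from='g' u_to='oz'
= 7732800000/45359237
~$ unitron express v='9003' u_from='KiB' u_to='MiB'
= 9003/1024
~$ cabinet scribe p='/me' c='stupak'
= created

Answer: {bra=bruste, snuvewiz=sigi}


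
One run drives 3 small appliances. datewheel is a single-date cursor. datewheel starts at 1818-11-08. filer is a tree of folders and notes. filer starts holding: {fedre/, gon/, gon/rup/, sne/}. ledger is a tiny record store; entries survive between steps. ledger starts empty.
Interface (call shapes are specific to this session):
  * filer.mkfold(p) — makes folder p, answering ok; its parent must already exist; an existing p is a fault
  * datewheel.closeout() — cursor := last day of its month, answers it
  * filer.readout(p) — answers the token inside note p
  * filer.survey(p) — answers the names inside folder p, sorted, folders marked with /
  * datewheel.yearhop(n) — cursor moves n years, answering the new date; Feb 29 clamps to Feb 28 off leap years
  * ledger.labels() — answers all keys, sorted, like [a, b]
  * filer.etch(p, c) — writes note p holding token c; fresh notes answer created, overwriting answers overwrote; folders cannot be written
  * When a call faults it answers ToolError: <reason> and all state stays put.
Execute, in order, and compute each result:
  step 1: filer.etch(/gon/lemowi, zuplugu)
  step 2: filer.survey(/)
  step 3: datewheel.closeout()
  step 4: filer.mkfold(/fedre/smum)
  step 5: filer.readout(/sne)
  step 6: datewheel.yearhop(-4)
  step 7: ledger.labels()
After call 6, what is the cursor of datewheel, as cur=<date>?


==> etch(/gon/lemowi, zuplugu)
<== created
==> survey(/)
<== [fedre/, gon/, sne/]
==> closeout()
<== 1818-11-30
==> mkfold(/fedre/smum)
<== ok
==> readout(/sne)
<== ToolError: is a directory
==> yearhop(-4)
<== 1814-11-30
==> labels()
<== []

Answer: cur=1814-11-30


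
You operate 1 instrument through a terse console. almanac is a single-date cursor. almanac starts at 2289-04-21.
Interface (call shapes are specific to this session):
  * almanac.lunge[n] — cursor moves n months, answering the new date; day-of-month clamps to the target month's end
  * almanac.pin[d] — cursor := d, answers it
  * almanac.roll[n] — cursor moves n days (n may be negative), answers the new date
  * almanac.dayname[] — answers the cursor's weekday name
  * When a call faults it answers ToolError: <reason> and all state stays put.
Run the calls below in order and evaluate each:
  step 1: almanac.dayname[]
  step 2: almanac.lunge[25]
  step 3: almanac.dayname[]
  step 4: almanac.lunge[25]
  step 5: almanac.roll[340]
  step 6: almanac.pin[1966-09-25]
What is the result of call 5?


Answer: 2294-05-27

Derivation:
[in] almanac.dayname
:: Sunday
[in] almanac.lunge n=25
:: 2291-05-21
[in] almanac.dayname
:: Thursday
[in] almanac.lunge n=25
:: 2293-06-21
[in] almanac.roll n=340
:: 2294-05-27
[in] almanac.pin d=1966-09-25
:: 1966-09-25


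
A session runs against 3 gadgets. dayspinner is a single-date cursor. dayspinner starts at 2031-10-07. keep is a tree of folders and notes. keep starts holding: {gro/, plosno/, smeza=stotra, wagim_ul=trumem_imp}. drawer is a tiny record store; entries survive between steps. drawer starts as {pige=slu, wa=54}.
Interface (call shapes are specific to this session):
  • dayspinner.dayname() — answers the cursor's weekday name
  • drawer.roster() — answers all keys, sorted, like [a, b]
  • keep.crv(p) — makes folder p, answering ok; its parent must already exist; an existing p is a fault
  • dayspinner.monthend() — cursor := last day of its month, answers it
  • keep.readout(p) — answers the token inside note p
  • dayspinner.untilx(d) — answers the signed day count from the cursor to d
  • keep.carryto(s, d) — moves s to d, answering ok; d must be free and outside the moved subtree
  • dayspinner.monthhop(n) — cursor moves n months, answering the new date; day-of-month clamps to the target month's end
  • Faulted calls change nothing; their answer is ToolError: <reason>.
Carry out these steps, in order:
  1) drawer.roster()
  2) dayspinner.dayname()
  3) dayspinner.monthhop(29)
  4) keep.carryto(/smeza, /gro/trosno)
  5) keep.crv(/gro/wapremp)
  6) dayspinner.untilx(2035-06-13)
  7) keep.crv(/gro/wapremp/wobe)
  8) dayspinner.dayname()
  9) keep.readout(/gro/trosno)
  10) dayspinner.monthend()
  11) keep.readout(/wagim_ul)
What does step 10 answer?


Answer: 2034-03-31

Derivation:
==> drawer.roster()
<== [pige, wa]
==> dayspinner.dayname()
<== Tuesday
==> dayspinner.monthhop(n: 29)
<== 2034-03-07
==> keep.carryto(s: /smeza, d: /gro/trosno)
<== ok
==> keep.crv(p: /gro/wapremp)
<== ok
==> dayspinner.untilx(d: 2035-06-13)
<== 463
==> keep.crv(p: /gro/wapremp/wobe)
<== ok
==> dayspinner.dayname()
<== Tuesday
==> keep.readout(p: /gro/trosno)
<== stotra
==> dayspinner.monthend()
<== 2034-03-31
==> keep.readout(p: /wagim_ul)
<== trumem_imp


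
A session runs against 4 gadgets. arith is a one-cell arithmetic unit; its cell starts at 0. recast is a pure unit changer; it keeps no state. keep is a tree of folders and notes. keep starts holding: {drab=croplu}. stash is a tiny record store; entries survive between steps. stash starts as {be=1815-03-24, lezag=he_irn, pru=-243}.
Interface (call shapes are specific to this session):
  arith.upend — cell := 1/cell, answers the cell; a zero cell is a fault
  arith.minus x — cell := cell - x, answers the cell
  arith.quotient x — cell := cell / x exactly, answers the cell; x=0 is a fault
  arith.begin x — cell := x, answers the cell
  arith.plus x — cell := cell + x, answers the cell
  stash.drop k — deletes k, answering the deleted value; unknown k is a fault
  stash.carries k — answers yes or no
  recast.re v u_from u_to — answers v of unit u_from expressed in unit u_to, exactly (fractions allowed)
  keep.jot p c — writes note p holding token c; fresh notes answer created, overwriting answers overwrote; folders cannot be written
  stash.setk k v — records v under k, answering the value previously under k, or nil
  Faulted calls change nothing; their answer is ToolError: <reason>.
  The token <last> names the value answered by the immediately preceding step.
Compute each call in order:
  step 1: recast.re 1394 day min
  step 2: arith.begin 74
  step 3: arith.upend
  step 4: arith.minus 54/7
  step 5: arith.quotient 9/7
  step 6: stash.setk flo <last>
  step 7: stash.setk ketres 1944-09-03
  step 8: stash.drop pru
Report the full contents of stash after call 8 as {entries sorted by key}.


==> re(v='1394', u_from='day', u_to='min')
<== 2007360
==> begin(x='74')
<== 74
==> upend()
<== 1/74
==> minus(x='54/7')
<== -3989/518
==> quotient(x='9/7')
<== -3989/666
==> setk(k='flo', v='<last>')
<== nil
==> setk(k='ketres', v='1944-09-03')
<== nil
==> drop(k='pru')
<== -243

Answer: {be=1815-03-24, flo=-3989/666, ketres=1944-09-03, lezag=he_irn}


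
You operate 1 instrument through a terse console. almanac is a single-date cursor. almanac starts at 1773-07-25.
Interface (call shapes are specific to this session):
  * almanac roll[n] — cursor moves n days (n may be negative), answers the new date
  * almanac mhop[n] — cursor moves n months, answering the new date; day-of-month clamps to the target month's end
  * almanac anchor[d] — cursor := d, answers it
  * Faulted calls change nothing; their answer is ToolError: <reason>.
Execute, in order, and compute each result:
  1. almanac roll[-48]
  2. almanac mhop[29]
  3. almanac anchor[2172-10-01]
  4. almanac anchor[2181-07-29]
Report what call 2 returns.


% almanac roll n→-48
  1773-06-07
% almanac mhop n→29
  1775-11-07
% almanac anchor d→2172-10-01
  2172-10-01
% almanac anchor d→2181-07-29
  2181-07-29

Answer: 1775-11-07


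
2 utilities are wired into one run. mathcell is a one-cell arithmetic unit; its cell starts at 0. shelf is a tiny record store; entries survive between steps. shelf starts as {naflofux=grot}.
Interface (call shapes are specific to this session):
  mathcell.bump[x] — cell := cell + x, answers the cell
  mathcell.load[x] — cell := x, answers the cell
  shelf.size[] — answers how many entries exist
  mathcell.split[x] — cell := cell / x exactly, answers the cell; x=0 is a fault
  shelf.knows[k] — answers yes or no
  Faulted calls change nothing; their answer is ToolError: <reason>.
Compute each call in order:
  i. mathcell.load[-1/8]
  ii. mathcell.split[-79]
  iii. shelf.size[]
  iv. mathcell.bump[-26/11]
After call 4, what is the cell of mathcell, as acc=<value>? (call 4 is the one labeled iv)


Answer: acc=-16421/6952

Derivation:
I run load passing x→-1/8, which returns -1/8.
I call split passing x→-79, → 1/632.
Calling size, → 1.
Using bump passing x→-26/11, and see -16421/6952.


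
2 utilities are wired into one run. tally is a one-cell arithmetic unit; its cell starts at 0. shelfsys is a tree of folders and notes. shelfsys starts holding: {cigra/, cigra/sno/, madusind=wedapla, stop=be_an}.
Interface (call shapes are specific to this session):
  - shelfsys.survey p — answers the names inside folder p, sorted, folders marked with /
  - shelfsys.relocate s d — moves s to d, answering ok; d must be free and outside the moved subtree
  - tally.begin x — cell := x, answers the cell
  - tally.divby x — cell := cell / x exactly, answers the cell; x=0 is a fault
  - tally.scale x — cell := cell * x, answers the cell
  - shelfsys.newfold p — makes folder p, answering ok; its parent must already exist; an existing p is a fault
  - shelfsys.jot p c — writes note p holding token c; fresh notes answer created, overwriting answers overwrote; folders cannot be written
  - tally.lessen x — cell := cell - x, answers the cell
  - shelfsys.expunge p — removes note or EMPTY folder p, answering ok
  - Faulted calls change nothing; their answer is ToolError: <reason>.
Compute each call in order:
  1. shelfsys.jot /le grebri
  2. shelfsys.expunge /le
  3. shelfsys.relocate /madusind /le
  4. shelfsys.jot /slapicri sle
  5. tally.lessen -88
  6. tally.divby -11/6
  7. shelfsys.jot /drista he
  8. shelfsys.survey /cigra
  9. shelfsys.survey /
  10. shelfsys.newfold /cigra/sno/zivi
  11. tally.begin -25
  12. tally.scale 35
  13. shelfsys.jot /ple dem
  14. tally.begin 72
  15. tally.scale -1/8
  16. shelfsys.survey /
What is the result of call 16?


Answer: [cigra/, drista, le, ple, slapicri, stop]

Derivation:
! 1. jot(p='/le', c='grebri') : created
! 2. expunge(p='/le') : ok
! 3. relocate(s='/madusind', d='/le') : ok
! 4. jot(p='/slapicri', c='sle') : created
! 5. lessen(x='-88') : 88
! 6. divby(x='-11/6') : -48
! 7. jot(p='/drista', c='he') : created
! 8. survey(p='/cigra') : [sno/]
! 9. survey(p='/') : [cigra/, drista, le, slapicri, stop]
! 10. newfold(p='/cigra/sno/zivi') : ok
! 11. begin(x='-25') : -25
! 12. scale(x='35') : -875
! 13. jot(p='/ple', c='dem') : created
! 14. begin(x='72') : 72
! 15. scale(x='-1/8') : -9
! 16. survey(p='/') : [cigra/, drista, le, ple, slapicri, stop]


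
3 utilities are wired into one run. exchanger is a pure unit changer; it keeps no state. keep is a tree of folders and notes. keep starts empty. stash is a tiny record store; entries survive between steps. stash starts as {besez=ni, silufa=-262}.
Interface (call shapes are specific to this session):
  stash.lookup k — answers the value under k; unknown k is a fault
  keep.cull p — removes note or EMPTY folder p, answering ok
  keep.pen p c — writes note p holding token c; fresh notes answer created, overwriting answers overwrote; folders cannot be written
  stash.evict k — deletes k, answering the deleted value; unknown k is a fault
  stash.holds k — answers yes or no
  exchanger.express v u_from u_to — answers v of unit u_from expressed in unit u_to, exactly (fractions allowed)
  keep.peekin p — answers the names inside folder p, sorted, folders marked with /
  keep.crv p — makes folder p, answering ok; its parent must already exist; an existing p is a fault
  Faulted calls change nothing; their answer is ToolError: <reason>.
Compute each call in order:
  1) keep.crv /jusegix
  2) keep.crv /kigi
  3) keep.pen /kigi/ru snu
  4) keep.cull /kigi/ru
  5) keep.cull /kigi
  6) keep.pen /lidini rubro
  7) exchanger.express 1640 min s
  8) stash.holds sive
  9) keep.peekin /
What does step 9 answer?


[in] keep.crv p='/jusegix'
= ok
[in] keep.crv p='/kigi'
= ok
[in] keep.pen p='/kigi/ru' c='snu'
= created
[in] keep.cull p='/kigi/ru'
= ok
[in] keep.cull p='/kigi'
= ok
[in] keep.pen p='/lidini' c='rubro'
= created
[in] exchanger.express v='1640' u_from='min' u_to='s'
= 98400
[in] stash.holds k='sive'
= no
[in] keep.peekin p='/'
= [jusegix/, lidini]

Answer: [jusegix/, lidini]


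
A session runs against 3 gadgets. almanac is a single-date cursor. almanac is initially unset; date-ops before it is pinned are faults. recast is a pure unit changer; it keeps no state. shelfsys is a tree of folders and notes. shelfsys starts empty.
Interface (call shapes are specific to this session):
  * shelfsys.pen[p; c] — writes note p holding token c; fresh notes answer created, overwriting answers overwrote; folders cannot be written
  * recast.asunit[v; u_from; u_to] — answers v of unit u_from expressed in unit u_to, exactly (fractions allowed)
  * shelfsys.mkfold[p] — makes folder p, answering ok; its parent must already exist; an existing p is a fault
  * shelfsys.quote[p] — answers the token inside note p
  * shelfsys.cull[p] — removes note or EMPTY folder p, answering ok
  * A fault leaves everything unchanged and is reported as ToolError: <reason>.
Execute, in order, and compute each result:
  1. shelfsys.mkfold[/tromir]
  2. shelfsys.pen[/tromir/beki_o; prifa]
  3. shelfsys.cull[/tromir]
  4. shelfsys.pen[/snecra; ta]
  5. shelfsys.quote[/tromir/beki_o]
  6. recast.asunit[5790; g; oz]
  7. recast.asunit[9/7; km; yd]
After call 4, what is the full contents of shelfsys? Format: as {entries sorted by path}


Answer: {snecra=ta, tromir/, tromir/beki_o=prifa}

Derivation:
I call shelfsys.mkfold(p→/tromir), → ok.
Now I run shelfsys.pen(p→/tromir/beki_o, c→prifa), → created.
I run shelfsys.cull(p→/tromir): ToolError: not empty.
I invoke shelfsys.pen(p→/snecra, c→ta), — result: created.
I use shelfsys.quote(p→/tromir/beki_o), giving prifa.
I use recast.asunit(v→5790, u_from→g, u_to→oz), → 9264000000/45359237.
Next I call recast.asunit(v→9/7, u_from→km, u_to→yd), and get 1250000/889.


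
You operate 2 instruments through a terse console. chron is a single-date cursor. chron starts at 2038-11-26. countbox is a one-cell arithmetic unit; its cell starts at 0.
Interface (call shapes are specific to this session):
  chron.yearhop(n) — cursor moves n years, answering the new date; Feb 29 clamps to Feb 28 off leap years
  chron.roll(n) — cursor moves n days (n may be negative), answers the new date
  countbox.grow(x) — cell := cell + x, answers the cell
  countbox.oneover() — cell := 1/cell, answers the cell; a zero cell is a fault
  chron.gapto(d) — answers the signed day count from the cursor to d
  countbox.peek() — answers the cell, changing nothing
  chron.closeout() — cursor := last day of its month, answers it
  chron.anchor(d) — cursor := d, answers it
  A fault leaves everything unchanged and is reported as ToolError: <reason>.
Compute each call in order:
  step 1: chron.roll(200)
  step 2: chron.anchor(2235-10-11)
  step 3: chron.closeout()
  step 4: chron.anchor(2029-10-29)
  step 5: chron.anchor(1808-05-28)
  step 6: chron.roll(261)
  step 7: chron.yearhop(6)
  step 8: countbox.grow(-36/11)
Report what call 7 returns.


Then roll on 200, giving 2039-06-14.
Then anchor on 2235-10-11, which returns 2235-10-11.
Now I run closeout: 2235-10-31.
Using anchor on 2029-10-29, and observe 2029-10-29.
Calling anchor on 1808-05-28, and see 1808-05-28.
Now I run roll on 261, which returns 1809-02-13.
I run yearhop on 6, and get 1815-02-13.
Now I run grow on -36/11, which returns -36/11.

Answer: 1815-02-13


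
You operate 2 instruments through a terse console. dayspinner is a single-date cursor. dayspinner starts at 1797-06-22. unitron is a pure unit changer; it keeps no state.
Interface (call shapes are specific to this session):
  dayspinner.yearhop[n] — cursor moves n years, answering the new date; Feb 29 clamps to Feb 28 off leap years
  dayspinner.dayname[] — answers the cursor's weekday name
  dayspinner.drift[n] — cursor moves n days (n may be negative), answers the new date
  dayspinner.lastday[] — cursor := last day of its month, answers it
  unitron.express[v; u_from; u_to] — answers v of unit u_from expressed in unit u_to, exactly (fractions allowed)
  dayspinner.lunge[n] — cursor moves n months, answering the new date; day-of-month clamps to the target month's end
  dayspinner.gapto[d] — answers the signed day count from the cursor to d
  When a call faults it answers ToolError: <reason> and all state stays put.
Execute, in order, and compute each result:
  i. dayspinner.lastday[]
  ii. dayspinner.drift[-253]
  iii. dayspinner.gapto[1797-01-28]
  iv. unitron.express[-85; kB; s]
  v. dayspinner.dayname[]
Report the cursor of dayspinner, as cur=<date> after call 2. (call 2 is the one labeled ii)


// 1. lastday() => 1797-06-30
// 2. drift(n='-253') => 1796-10-20
// 3. gapto(d='1797-01-28') => 100
// 4. express(v='-85', u_from='kB', u_to='s') => ToolError: incompatible units
// 5. dayname() => Thursday

Answer: cur=1796-10-20


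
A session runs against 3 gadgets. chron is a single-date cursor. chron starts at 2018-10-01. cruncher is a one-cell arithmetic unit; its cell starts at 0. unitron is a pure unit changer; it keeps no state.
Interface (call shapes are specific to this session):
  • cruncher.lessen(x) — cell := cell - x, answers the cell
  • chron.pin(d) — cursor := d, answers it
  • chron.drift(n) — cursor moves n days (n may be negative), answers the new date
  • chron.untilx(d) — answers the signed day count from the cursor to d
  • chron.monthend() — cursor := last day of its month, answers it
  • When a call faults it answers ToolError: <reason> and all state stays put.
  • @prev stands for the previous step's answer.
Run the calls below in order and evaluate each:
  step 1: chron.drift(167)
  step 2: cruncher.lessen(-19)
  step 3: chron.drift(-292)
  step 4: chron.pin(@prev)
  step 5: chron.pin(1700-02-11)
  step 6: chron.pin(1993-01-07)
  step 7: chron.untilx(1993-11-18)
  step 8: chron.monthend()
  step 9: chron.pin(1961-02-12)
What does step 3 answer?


;; 1. chron.drift(n→167) ~> 2019-03-17
;; 2. cruncher.lessen(x→-19) ~> 19
;; 3. chron.drift(n→-292) ~> 2018-05-29
;; 4. chron.pin(d→@prev) ~> 2018-05-29
;; 5. chron.pin(d→1700-02-11) ~> 1700-02-11
;; 6. chron.pin(d→1993-01-07) ~> 1993-01-07
;; 7. chron.untilx(d→1993-11-18) ~> 315
;; 8. chron.monthend() ~> 1993-01-31
;; 9. chron.pin(d→1961-02-12) ~> 1961-02-12

Answer: 2018-05-29


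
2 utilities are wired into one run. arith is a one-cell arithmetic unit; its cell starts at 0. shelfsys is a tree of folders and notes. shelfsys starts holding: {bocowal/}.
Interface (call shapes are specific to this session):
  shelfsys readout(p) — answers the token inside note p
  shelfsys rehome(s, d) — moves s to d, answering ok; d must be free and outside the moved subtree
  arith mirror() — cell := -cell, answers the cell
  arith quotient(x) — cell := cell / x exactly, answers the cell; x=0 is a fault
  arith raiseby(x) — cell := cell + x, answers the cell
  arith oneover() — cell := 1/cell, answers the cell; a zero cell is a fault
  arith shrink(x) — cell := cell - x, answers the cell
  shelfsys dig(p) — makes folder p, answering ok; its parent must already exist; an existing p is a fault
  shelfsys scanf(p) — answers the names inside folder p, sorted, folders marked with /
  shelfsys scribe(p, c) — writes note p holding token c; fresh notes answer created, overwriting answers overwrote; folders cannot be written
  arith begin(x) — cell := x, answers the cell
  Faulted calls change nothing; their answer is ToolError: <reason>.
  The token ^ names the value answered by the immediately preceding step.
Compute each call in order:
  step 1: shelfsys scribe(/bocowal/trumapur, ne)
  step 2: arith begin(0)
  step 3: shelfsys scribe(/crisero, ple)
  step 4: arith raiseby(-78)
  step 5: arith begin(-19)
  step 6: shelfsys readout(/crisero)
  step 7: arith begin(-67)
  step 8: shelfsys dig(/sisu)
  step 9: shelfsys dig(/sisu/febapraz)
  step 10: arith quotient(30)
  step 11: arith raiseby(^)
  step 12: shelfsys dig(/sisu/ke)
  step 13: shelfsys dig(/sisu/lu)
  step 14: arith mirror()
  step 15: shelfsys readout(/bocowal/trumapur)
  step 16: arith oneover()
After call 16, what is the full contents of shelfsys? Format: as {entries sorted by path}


CALL shelfsys scribe[p='/bocowal/trumapur'; c='ne']
RET  created
CALL arith begin[x='0']
RET  0
CALL shelfsys scribe[p='/crisero'; c='ple']
RET  created
CALL arith raiseby[x='-78']
RET  -78
CALL arith begin[x='-19']
RET  -19
CALL shelfsys readout[p='/crisero']
RET  ple
CALL arith begin[x='-67']
RET  -67
CALL shelfsys dig[p='/sisu']
RET  ok
CALL shelfsys dig[p='/sisu/febapraz']
RET  ok
CALL arith quotient[x='30']
RET  -67/30
CALL arith raiseby[x='^']
RET  -67/15
CALL shelfsys dig[p='/sisu/ke']
RET  ok
CALL shelfsys dig[p='/sisu/lu']
RET  ok
CALL arith mirror[]
RET  67/15
CALL shelfsys readout[p='/bocowal/trumapur']
RET  ne
CALL arith oneover[]
RET  15/67

Answer: {bocowal/, bocowal/trumapur=ne, crisero=ple, sisu/, sisu/febapraz/, sisu/ke/, sisu/lu/}


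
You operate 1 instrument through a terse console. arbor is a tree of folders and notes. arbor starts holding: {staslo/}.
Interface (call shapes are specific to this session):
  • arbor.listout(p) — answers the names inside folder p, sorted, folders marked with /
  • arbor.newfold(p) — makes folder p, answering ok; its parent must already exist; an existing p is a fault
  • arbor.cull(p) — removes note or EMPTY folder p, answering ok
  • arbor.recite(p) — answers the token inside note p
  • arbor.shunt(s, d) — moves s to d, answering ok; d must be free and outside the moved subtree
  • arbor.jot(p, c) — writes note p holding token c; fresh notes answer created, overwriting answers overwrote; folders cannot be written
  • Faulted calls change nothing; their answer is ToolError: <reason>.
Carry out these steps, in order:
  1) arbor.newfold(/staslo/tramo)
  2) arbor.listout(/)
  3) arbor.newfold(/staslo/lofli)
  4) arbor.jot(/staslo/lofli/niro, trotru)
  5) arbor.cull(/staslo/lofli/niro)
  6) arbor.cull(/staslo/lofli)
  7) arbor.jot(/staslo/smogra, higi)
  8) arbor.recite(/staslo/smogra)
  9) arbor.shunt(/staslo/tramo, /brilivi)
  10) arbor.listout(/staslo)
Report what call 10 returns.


Answer: [smogra]

Derivation:
[in] arbor.newfold /staslo/tramo
[out] ok
[in] arbor.listout /
[out] [staslo/]
[in] arbor.newfold /staslo/lofli
[out] ok
[in] arbor.jot /staslo/lofli/niro trotru
[out] created
[in] arbor.cull /staslo/lofli/niro
[out] ok
[in] arbor.cull /staslo/lofli
[out] ok
[in] arbor.jot /staslo/smogra higi
[out] created
[in] arbor.recite /staslo/smogra
[out] higi
[in] arbor.shunt /staslo/tramo /brilivi
[out] ok
[in] arbor.listout /staslo
[out] [smogra]
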